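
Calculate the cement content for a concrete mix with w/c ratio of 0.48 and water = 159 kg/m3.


Cement = water / (w/c)
= 159 / 0.48
= 331.2 kg/m3

331.2


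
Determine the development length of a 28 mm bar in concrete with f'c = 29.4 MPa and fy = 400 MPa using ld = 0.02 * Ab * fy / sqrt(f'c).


Ab = pi * 28^2 / 4 = 615.752 mm2
ld = 0.02 * 615.752 * 400 / sqrt(29.4)
= 908.5 mm

908.5


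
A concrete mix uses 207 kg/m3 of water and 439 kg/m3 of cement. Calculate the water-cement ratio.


w/c = water / cement
w/c = 207 / 439 = 0.472

0.472


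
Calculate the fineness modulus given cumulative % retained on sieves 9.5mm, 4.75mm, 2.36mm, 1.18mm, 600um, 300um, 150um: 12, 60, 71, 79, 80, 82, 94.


FM = sum(cumulative % retained) / 100
= 478 / 100
= 4.78

4.78


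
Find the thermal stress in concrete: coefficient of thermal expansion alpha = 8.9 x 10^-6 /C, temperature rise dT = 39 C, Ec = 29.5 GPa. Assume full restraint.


sigma = alpha * dT * Ec
= 8.9e-6 * 39 * 29.5 * 1000
= 10.239 MPa

10.239


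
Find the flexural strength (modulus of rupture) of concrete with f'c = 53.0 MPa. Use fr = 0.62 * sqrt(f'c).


fr = 0.62 * sqrt(53.0)
= 4.514 MPa

4.514


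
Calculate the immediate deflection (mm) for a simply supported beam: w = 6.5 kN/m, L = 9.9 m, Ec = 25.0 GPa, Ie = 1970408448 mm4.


Convert: L = 9.9 m = 9900 mm, Ec = 25.0 GPa = 25000 MPa
delta = 5 * 6.5 * 9900^4 / (384 * 25000 * 1970408448)
= 16.5 mm

16.5


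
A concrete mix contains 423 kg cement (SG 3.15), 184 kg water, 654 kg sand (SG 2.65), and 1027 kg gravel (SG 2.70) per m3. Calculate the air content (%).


Vol cement = 423 / (3.15 * 1000) = 0.134286 m3
Vol water = 184 / 1000 = 0.184 m3
Vol sand = 654 / (2.65 * 1000) = 0.246792 m3
Vol gravel = 1027 / (2.70 * 1000) = 0.38037 m3
Total solid + water volume = 0.945449 m3
Air = (1 - 0.945449) * 100 = 5.46%

5.46


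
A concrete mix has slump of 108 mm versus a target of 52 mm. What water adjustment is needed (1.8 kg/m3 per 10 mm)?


Difference = 52 - 108 = -56 mm
Water adjustment = -56 * 1.8 / 10 = -10.1 kg/m3

-10.1


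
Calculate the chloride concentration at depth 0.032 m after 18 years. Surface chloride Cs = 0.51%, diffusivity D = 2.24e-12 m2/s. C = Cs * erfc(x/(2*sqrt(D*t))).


t_seconds = 18 * 365.25 * 24 * 3600 = 568036800.0 s
arg = 0.032 / (2 * sqrt(2.24e-12 * 568036800.0))
= 0.4485
erfc(0.4485) = 0.5259
C = 0.51 * 0.5259 = 0.2682%

0.2682


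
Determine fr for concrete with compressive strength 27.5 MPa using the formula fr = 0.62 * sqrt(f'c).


fr = 0.62 * sqrt(27.5)
= 3.251 MPa

3.251


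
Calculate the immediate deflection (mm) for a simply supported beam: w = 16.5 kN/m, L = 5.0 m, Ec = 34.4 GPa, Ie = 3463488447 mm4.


Convert: L = 5.0 m = 5000 mm, Ec = 34.4 GPa = 34400 MPa
delta = 5 * 16.5 * 5000^4 / (384 * 34400 * 3463488447)
= 1.13 mm

1.13


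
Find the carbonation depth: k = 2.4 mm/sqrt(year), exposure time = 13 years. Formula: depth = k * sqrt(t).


depth = k * sqrt(t)
= 2.4 * sqrt(13)
= 8.65 mm

8.65


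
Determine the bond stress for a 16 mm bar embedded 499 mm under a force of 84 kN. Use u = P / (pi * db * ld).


u = P / (pi * db * ld)
= 84 * 1000 / (pi * 16 * 499)
= 3.349 MPa

3.349


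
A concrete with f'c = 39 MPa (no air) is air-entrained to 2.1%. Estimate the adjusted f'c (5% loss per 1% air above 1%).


Strength loss = (2.1 - 1) * 5 = 5.5%
f'c = 39 * (1 - 5.5/100)
= 36.85 MPa

36.85


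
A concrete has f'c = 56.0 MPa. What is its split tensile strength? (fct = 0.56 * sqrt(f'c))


fct = 0.56 * sqrt(56.0)
= 0.56 * 7.483
= 4.191 MPa

4.191


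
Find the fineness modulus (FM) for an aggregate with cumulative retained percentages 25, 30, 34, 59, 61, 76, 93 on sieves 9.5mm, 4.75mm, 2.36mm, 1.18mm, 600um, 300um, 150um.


FM = sum(cumulative % retained) / 100
= 378 / 100
= 3.78

3.78


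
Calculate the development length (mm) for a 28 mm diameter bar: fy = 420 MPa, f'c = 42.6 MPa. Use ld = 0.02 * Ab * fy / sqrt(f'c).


Ab = pi * 28^2 / 4 = 615.752 mm2
ld = 0.02 * 615.752 * 420 / sqrt(42.6)
= 792.5 mm

792.5


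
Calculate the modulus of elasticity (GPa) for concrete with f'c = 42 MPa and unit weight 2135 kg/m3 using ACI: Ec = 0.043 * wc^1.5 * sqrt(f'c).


Ec = 0.043 * 2135^1.5 * sqrt(42) / 1000
= 27.49 GPa

27.49


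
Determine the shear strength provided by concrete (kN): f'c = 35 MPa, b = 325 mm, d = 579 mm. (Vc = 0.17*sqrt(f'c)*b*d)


Vc = 0.17 * sqrt(35) * 325 * 579 / 1000
= 189.25 kN

189.25


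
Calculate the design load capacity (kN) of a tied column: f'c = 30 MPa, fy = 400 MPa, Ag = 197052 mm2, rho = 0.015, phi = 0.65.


Ast = rho * Ag = 0.015 * 197052 = 2955.78 mm2
phi*Pn = 0.65 * 0.80 * (0.85 * 30 * (197052 - 2955.78) + 400 * 2955.78) / 1000
= 3188.52 kN

3188.52


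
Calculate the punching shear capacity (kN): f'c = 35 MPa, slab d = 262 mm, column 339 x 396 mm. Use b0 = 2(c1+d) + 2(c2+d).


b0 = 2*(339 + 262) + 2*(396 + 262) = 2518 mm
Vc = 0.33 * sqrt(35) * 2518 * 262 / 1000
= 1287.97 kN

1287.97


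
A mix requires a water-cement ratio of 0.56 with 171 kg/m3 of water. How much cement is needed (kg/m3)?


Cement = water / (w/c)
= 171 / 0.56
= 305.4 kg/m3

305.4


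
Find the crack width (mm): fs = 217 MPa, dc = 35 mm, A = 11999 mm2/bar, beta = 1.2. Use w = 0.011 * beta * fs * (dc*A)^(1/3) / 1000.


w = 0.011 * beta * fs * (dc * A)^(1/3) / 1000
= 0.011 * 1.2 * 217 * (35 * 11999)^(1/3) / 1000
= 0.215 mm

0.215


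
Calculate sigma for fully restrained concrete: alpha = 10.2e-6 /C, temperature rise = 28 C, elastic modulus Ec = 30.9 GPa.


sigma = alpha * dT * Ec
= 10.2e-6 * 28 * 30.9 * 1000
= 8.825 MPa

8.825


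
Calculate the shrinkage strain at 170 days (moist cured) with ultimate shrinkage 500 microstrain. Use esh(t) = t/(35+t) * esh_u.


esh(170) = 170 / (35 + 170) * 500
= 170 / 205 * 500
= 414.6 microstrain

414.6


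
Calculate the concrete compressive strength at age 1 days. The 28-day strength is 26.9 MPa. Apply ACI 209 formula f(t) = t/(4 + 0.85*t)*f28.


f(1) = 1 / (4 + 0.85 * 1) * 26.9
= 1 / 4.85 * 26.9
= 5.55 MPa

5.55


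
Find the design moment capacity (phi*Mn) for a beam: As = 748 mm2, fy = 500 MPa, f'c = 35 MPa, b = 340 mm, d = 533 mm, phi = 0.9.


a = As * fy / (0.85 * f'c * b)
= 748 * 500 / (0.85 * 35 * 340)
= 36.9748 mm
Mn = As * fy * (d - a/2) / 10^6
= 192.4277 kN-m
phi*Mn = 0.9 * 192.4277 = 173.18 kN-m

173.18


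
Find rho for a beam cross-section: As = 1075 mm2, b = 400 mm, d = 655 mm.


rho = As / (b * d)
= 1075 / (400 * 655)
= 0.0041

0.0041


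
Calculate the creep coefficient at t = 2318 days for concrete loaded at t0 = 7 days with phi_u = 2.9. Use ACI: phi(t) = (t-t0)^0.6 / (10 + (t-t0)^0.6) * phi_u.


dt = 2318 - 7 = 2311
phi = 2311^0.6 / (10 + 2311^0.6) * 2.9
= 2.646

2.646


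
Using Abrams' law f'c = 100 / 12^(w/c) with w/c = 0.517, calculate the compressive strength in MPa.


f'c = 100 / 12^0.517
= 100 / 3.614
= 27.67 MPa

27.67


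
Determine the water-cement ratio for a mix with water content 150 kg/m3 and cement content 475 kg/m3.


w/c = water / cement
w/c = 150 / 475 = 0.316

0.316


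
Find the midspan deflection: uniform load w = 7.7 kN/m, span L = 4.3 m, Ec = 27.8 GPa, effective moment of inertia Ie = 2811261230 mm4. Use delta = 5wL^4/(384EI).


Convert: L = 4.3 m = 4300 mm, Ec = 27.8 GPa = 27800 MPa
delta = 5 * 7.7 * 4300^4 / (384 * 27800 * 2811261230)
= 0.44 mm

0.44


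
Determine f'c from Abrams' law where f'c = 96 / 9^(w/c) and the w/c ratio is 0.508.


f'c = 96 / 9^0.508
= 96 / 3.053
= 31.44 MPa

31.44


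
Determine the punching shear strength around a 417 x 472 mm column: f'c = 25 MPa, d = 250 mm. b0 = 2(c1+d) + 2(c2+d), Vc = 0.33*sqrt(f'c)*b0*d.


b0 = 2*(417 + 250) + 2*(472 + 250) = 2778 mm
Vc = 0.33 * sqrt(25) * 2778 * 250 / 1000
= 1145.93 kN

1145.93


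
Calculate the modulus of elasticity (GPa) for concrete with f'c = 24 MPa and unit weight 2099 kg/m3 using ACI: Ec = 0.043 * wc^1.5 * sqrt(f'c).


Ec = 0.043 * 2099^1.5 * sqrt(24) / 1000
= 20.26 GPa

20.26


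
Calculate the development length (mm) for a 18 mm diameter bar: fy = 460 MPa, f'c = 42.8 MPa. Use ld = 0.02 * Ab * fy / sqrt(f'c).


Ab = pi * 18^2 / 4 = 254.469 mm2
ld = 0.02 * 254.469 * 460 / sqrt(42.8)
= 357.8 mm

357.8


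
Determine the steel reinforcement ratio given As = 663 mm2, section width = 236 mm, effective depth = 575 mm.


rho = As / (b * d)
= 663 / (236 * 575)
= 0.0049

0.0049


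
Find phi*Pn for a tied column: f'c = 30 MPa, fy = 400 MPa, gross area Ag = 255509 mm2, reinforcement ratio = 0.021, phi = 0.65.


Ast = rho * Ag = 0.021 * 255509 = 5365.689 mm2
phi*Pn = 0.65 * 0.80 * (0.85 * 30 * (255509 - 5365.689) + 400 * 5365.689) / 1000
= 4432.96 kN

4432.96


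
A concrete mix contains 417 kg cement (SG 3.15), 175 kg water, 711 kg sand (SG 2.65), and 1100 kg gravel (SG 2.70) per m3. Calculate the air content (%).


Vol cement = 417 / (3.15 * 1000) = 0.132381 m3
Vol water = 175 / 1000 = 0.175 m3
Vol sand = 711 / (2.65 * 1000) = 0.268302 m3
Vol gravel = 1100 / (2.70 * 1000) = 0.407407 m3
Total solid + water volume = 0.98309 m3
Air = (1 - 0.98309) * 100 = 1.69%

1.69


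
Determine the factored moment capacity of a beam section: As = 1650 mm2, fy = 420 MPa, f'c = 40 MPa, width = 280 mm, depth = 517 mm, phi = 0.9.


a = As * fy / (0.85 * f'c * b)
= 1650 * 420 / (0.85 * 40 * 280)
= 72.7941 mm
Mn = As * fy * (d - a/2) / 10^6
= 333.0578 kN-m
phi*Mn = 0.9 * 333.0578 = 299.75 kN-m

299.75


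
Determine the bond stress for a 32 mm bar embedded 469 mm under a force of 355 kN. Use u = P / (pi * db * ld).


u = P / (pi * db * ld)
= 355 * 1000 / (pi * 32 * 469)
= 7.529 MPa

7.529


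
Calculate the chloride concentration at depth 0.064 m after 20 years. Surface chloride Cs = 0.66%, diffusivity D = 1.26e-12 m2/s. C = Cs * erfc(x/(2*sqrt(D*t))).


t_seconds = 20 * 365.25 * 24 * 3600 = 631152000.0 s
arg = 0.064 / (2 * sqrt(1.26e-12 * 631152000.0))
= 1.1347
erfc(1.1347) = 0.1085
C = 0.66 * 0.1085 = 0.0716%

0.0716


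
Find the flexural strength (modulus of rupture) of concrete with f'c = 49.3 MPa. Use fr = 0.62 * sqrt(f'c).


fr = 0.62 * sqrt(49.3)
= 4.353 MPa

4.353


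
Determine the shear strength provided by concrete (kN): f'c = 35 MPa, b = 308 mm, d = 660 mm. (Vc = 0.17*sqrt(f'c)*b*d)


Vc = 0.17 * sqrt(35) * 308 * 660 / 1000
= 204.45 kN

204.45


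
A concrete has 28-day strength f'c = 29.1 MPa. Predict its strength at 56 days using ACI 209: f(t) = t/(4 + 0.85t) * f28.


f(56) = 56 / (4 + 0.85 * 56) * 29.1
= 56 / 51.6 * 29.1
= 31.58 MPa

31.58


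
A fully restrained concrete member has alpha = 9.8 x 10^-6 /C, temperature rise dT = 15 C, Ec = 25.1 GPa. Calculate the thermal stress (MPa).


sigma = alpha * dT * Ec
= 9.8e-6 * 15 * 25.1 * 1000
= 3.69 MPa

3.69


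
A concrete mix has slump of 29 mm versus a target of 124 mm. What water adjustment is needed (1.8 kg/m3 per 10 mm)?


Difference = 124 - 29 = 95 mm
Water adjustment = 95 * 1.8 / 10 = 17.1 kg/m3

17.1


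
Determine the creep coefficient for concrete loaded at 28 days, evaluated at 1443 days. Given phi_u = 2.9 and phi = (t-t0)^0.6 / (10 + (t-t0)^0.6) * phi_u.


dt = 1443 - 28 = 1415
phi = 1415^0.6 / (10 + 1415^0.6) * 2.9
= 2.569

2.569


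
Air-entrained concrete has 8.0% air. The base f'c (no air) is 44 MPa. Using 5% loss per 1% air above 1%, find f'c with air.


Strength loss = (8.0 - 1) * 5 = 35.0%
f'c = 44 * (1 - 35.0/100)
= 28.6 MPa

28.6


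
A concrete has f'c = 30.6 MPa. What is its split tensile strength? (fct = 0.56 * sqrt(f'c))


fct = 0.56 * sqrt(30.6)
= 0.56 * 5.532
= 3.098 MPa

3.098


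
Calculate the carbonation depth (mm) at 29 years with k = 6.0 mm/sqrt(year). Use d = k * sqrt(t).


depth = k * sqrt(t)
= 6.0 * sqrt(29)
= 32.31 mm

32.31


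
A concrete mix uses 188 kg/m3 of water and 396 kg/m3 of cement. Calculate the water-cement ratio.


w/c = water / cement
w/c = 188 / 396 = 0.475

0.475


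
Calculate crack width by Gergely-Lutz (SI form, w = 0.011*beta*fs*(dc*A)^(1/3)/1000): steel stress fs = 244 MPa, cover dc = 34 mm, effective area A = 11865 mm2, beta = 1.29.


w = 0.011 * beta * fs * (dc * A)^(1/3) / 1000
= 0.011 * 1.29 * 244 * (34 * 11865)^(1/3) / 1000
= 0.256 mm

0.256


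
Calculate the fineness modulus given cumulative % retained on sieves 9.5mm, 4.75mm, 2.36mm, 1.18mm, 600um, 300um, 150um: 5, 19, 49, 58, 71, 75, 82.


FM = sum(cumulative % retained) / 100
= 359 / 100
= 3.59

3.59


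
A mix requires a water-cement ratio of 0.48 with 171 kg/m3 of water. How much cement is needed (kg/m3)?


Cement = water / (w/c)
= 171 / 0.48
= 356.2 kg/m3

356.2


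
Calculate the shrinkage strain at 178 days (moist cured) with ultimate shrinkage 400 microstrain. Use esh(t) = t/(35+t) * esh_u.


esh(178) = 178 / (35 + 178) * 400
= 178 / 213 * 400
= 334.3 microstrain

334.3


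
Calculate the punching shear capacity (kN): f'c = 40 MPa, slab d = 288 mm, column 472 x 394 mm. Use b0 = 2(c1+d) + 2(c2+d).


b0 = 2*(472 + 288) + 2*(394 + 288) = 2884 mm
Vc = 0.33 * sqrt(40) * 2884 * 288 / 1000
= 1733.53 kN

1733.53


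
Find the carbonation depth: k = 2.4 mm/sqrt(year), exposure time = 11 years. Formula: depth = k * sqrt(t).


depth = k * sqrt(t)
= 2.4 * sqrt(11)
= 7.96 mm

7.96


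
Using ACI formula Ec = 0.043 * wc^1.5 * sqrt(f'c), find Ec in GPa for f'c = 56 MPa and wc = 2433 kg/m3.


Ec = 0.043 * 2433^1.5 * sqrt(56) / 1000
= 38.62 GPa

38.62


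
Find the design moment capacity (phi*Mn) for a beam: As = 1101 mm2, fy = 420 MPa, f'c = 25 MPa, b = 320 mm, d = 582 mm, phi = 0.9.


a = As * fy / (0.85 * f'c * b)
= 1101 * 420 / (0.85 * 25 * 320)
= 68.0029 mm
Mn = As * fy * (d - a/2) / 10^6
= 253.4055 kN-m
phi*Mn = 0.9 * 253.4055 = 228.06 kN-m

228.06


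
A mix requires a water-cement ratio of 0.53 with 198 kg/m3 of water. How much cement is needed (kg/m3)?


Cement = water / (w/c)
= 198 / 0.53
= 373.6 kg/m3

373.6


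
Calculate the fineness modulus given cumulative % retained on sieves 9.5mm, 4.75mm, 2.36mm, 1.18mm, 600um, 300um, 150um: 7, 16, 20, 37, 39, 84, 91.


FM = sum(cumulative % retained) / 100
= 294 / 100
= 2.94

2.94


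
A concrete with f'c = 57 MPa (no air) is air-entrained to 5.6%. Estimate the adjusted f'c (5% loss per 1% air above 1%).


Strength loss = (5.6 - 1) * 5 = 23.0%
f'c = 57 * (1 - 23.0/100)
= 43.89 MPa

43.89


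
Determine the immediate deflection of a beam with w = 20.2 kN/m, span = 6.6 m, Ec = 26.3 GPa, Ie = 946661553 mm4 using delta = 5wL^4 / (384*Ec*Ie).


Convert: L = 6.6 m = 6600 mm, Ec = 26.3 GPa = 26300 MPa
delta = 5 * 20.2 * 6600^4 / (384 * 26300 * 946661553)
= 20.05 mm

20.05


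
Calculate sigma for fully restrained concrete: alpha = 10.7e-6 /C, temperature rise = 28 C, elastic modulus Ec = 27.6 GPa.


sigma = alpha * dT * Ec
= 10.7e-6 * 28 * 27.6 * 1000
= 8.269 MPa

8.269


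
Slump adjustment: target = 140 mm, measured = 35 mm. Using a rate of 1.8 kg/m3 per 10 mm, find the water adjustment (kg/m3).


Difference = 140 - 35 = 105 mm
Water adjustment = 105 * 1.8 / 10 = 18.9 kg/m3

18.9


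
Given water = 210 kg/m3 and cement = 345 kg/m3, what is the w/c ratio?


w/c = water / cement
w/c = 210 / 345 = 0.609

0.609


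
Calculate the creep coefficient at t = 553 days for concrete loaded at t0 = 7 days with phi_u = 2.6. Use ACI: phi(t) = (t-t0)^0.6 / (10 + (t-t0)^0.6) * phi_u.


dt = 553 - 7 = 546
phi = 546^0.6 / (10 + 546^0.6) * 2.6
= 2.117

2.117


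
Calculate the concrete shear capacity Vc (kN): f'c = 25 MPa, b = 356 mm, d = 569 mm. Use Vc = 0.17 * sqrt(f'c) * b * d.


Vc = 0.17 * sqrt(25) * 356 * 569 / 1000
= 172.18 kN

172.18


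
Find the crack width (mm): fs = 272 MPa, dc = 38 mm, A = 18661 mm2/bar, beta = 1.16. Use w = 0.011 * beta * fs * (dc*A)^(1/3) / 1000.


w = 0.011 * beta * fs * (dc * A)^(1/3) / 1000
= 0.011 * 1.16 * 272 * (38 * 18661)^(1/3) / 1000
= 0.309 mm

0.309


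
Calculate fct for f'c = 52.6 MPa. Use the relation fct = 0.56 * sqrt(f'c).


fct = 0.56 * sqrt(52.6)
= 0.56 * 7.253
= 4.061 MPa

4.061


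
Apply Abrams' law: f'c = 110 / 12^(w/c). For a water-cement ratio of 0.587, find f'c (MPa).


f'c = 110 / 12^0.587
= 110 / 4.3
= 25.58 MPa

25.58


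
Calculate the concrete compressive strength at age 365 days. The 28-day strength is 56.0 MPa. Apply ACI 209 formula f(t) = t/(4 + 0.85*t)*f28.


f(365) = 365 / (4 + 0.85 * 365) * 56.0
= 365 / 314.25 * 56.0
= 65.04 MPa

65.04


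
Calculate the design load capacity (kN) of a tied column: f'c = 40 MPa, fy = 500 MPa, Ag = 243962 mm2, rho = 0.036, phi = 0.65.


Ast = rho * Ag = 0.036 * 243962 = 8782.632 mm2
phi*Pn = 0.65 * 0.80 * (0.85 * 40 * (243962 - 8782.632) + 500 * 8782.632) / 1000
= 6441.46 kN

6441.46


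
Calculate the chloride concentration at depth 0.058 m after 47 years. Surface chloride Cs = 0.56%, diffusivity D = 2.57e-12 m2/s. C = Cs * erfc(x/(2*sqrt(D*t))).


t_seconds = 47 * 365.25 * 24 * 3600 = 1483207200.0 s
arg = 0.058 / (2 * sqrt(2.57e-12 * 1483207200.0))
= 0.4697
erfc(0.4697) = 0.5065
C = 0.56 * 0.5065 = 0.2836%

0.2836


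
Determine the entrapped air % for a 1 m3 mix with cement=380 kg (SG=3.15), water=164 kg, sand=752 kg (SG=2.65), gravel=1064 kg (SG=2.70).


Vol cement = 380 / (3.15 * 1000) = 0.120635 m3
Vol water = 164 / 1000 = 0.164 m3
Vol sand = 752 / (2.65 * 1000) = 0.283774 m3
Vol gravel = 1064 / (2.70 * 1000) = 0.394074 m3
Total solid + water volume = 0.962483 m3
Air = (1 - 0.962483) * 100 = 3.75%

3.75


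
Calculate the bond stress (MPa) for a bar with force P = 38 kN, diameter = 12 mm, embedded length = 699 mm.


u = P / (pi * db * ld)
= 38 * 1000 / (pi * 12 * 699)
= 1.442 MPa

1.442


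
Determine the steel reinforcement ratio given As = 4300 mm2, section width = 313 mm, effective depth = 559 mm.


rho = As / (b * d)
= 4300 / (313 * 559)
= 0.0246

0.0246


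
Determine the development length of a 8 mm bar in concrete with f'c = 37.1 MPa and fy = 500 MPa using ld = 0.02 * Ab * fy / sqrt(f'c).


Ab = pi * 8^2 / 4 = 50.265 mm2
ld = 0.02 * 50.265 * 500 / sqrt(37.1)
= 82.5 mm

82.5


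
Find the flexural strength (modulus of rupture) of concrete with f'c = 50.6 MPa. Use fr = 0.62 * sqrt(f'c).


fr = 0.62 * sqrt(50.6)
= 4.41 MPa

4.41


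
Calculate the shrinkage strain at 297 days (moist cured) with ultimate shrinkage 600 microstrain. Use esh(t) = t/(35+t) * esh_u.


esh(297) = 297 / (35 + 297) * 600
= 297 / 332 * 600
= 536.7 microstrain

536.7


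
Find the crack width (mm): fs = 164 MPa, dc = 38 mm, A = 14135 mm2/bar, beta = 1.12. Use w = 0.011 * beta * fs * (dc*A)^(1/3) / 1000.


w = 0.011 * beta * fs * (dc * A)^(1/3) / 1000
= 0.011 * 1.12 * 164 * (38 * 14135)^(1/3) / 1000
= 0.164 mm

0.164


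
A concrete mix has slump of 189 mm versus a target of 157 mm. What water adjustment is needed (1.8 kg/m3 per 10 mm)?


Difference = 157 - 189 = -32 mm
Water adjustment = -32 * 1.8 / 10 = -5.8 kg/m3

-5.8


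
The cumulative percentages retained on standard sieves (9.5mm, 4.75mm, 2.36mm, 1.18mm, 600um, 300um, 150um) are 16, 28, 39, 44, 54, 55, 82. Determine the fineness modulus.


FM = sum(cumulative % retained) / 100
= 318 / 100
= 3.18

3.18


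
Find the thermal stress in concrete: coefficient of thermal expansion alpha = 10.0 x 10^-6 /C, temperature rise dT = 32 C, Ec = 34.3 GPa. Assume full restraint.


sigma = alpha * dT * Ec
= 10.0e-6 * 32 * 34.3 * 1000
= 10.976 MPa

10.976


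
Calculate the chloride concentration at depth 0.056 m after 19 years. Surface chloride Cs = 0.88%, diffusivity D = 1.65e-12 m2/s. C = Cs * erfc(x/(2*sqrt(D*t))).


t_seconds = 19 * 365.25 * 24 * 3600 = 599594400.0 s
arg = 0.056 / (2 * sqrt(1.65e-12 * 599594400.0))
= 0.8902
erfc(0.8902) = 0.2081
C = 0.88 * 0.2081 = 0.1831%

0.1831


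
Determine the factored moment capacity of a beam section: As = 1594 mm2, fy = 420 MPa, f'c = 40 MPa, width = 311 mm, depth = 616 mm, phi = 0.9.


a = As * fy / (0.85 * f'c * b)
= 1594 * 420 / (0.85 * 40 * 311)
= 63.3138 mm
Mn = As * fy * (d - a/2) / 10^6
= 391.206 kN-m
phi*Mn = 0.9 * 391.206 = 352.09 kN-m

352.09


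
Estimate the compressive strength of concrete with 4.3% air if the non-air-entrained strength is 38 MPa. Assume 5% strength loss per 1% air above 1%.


Strength loss = (4.3 - 1) * 5 = 16.5%
f'c = 38 * (1 - 16.5/100)
= 31.73 MPa

31.73


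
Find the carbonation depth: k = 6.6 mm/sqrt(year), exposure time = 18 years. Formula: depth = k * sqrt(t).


depth = k * sqrt(t)
= 6.6 * sqrt(18)
= 28.0 mm

28.0


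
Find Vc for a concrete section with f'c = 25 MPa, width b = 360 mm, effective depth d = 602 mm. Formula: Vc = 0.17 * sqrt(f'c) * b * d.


Vc = 0.17 * sqrt(25) * 360 * 602 / 1000
= 184.21 kN

184.21


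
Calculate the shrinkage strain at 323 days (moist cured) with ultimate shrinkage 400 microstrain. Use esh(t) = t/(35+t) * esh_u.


esh(323) = 323 / (35 + 323) * 400
= 323 / 358 * 400
= 360.9 microstrain

360.9


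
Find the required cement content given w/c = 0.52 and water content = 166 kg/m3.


Cement = water / (w/c)
= 166 / 0.52
= 319.2 kg/m3

319.2


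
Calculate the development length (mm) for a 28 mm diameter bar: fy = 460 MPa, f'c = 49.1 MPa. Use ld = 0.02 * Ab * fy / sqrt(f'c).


Ab = pi * 28^2 / 4 = 615.752 mm2
ld = 0.02 * 615.752 * 460 / sqrt(49.1)
= 808.4 mm

808.4


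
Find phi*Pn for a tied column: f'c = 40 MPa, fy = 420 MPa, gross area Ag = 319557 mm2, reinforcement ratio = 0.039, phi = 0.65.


Ast = rho * Ag = 0.039 * 319557 = 12462.723 mm2
phi*Pn = 0.65 * 0.80 * (0.85 * 40 * (319557 - 12462.723) + 420 * 12462.723) / 1000
= 8151.29 kN

8151.29


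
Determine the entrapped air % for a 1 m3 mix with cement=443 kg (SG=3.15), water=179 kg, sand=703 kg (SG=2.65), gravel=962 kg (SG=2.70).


Vol cement = 443 / (3.15 * 1000) = 0.140635 m3
Vol water = 179 / 1000 = 0.179 m3
Vol sand = 703 / (2.65 * 1000) = 0.265283 m3
Vol gravel = 962 / (2.70 * 1000) = 0.356296 m3
Total solid + water volume = 0.941214 m3
Air = (1 - 0.941214) * 100 = 5.88%

5.88


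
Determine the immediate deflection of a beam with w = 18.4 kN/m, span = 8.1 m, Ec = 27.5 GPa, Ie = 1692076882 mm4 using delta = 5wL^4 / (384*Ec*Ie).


Convert: L = 8.1 m = 8100 mm, Ec = 27.5 GPa = 27500 MPa
delta = 5 * 18.4 * 8100^4 / (384 * 27500 * 1692076882)
= 22.16 mm

22.16


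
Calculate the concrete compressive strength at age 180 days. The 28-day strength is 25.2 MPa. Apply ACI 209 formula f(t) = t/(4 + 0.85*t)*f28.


f(180) = 180 / (4 + 0.85 * 180) * 25.2
= 180 / 157.0 * 25.2
= 28.89 MPa

28.89


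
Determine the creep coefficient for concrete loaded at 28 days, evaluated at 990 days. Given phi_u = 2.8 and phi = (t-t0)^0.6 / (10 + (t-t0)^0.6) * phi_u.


dt = 990 - 28 = 962
phi = 962^0.6 / (10 + 962^0.6) * 2.8
= 2.409

2.409


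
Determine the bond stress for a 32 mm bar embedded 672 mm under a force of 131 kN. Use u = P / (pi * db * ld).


u = P / (pi * db * ld)
= 131 * 1000 / (pi * 32 * 672)
= 1.939 MPa

1.939


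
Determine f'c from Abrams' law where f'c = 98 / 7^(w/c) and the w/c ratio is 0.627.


f'c = 98 / 7^0.627
= 98 / 3.387
= 28.93 MPa

28.93


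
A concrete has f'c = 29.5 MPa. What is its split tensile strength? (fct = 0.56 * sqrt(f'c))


fct = 0.56 * sqrt(29.5)
= 0.56 * 5.431
= 3.042 MPa

3.042


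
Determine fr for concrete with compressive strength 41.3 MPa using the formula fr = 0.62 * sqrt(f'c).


fr = 0.62 * sqrt(41.3)
= 3.984 MPa

3.984


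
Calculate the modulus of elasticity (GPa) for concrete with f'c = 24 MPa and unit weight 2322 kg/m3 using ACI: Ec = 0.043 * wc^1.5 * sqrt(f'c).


Ec = 0.043 * 2322^1.5 * sqrt(24) / 1000
= 23.57 GPa

23.57


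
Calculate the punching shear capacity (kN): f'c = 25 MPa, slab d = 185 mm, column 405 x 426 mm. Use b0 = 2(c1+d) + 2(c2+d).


b0 = 2*(405 + 185) + 2*(426 + 185) = 2402 mm
Vc = 0.33 * sqrt(25) * 2402 * 185 / 1000
= 733.21 kN

733.21


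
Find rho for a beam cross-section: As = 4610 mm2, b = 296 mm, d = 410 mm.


rho = As / (b * d)
= 4610 / (296 * 410)
= 0.038

0.038


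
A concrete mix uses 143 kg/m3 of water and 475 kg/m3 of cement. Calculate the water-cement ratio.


w/c = water / cement
w/c = 143 / 475 = 0.301

0.301


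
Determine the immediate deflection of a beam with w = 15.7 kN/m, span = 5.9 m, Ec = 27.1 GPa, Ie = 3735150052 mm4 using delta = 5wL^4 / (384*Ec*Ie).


Convert: L = 5.9 m = 5900 mm, Ec = 27.1 GPa = 27100 MPa
delta = 5 * 15.7 * 5900^4 / (384 * 27100 * 3735150052)
= 2.45 mm

2.45


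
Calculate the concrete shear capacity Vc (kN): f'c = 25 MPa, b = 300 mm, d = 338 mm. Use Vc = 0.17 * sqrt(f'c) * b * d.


Vc = 0.17 * sqrt(25) * 300 * 338 / 1000
= 86.19 kN

86.19


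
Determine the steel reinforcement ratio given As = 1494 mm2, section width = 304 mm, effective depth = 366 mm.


rho = As / (b * d)
= 1494 / (304 * 366)
= 0.0134

0.0134


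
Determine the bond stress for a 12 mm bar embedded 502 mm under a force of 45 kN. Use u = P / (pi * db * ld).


u = P / (pi * db * ld)
= 45 * 1000 / (pi * 12 * 502)
= 2.378 MPa

2.378


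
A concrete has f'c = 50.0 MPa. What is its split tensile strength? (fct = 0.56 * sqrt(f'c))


fct = 0.56 * sqrt(50.0)
= 0.56 * 7.071
= 3.96 MPa

3.96


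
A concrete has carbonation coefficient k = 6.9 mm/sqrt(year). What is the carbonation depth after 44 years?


depth = k * sqrt(t)
= 6.9 * sqrt(44)
= 45.77 mm

45.77


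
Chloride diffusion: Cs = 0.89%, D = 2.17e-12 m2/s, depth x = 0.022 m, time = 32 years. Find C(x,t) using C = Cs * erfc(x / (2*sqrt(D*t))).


t_seconds = 32 * 365.25 * 24 * 3600 = 1009843200.0 s
arg = 0.022 / (2 * sqrt(2.17e-12 * 1009843200.0))
= 0.235
erfc(0.235) = 0.7397
C = 0.89 * 0.7397 = 0.6583%

0.6583


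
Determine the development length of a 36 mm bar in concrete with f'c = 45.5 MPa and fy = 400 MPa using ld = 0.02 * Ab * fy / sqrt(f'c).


Ab = pi * 36^2 / 4 = 1017.876 mm2
ld = 0.02 * 1017.876 * 400 / sqrt(45.5)
= 1207.2 mm

1207.2


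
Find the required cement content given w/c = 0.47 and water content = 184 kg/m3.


Cement = water / (w/c)
= 184 / 0.47
= 391.5 kg/m3

391.5


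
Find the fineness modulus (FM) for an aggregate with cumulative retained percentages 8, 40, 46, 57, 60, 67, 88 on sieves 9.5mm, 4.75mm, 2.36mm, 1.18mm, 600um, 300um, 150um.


FM = sum(cumulative % retained) / 100
= 366 / 100
= 3.66

3.66


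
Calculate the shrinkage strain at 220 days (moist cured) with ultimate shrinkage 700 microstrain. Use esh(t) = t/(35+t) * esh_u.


esh(220) = 220 / (35 + 220) * 700
= 220 / 255 * 700
= 603.9 microstrain

603.9


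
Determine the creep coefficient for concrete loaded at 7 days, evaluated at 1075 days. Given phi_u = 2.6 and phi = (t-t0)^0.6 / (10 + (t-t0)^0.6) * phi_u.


dt = 1075 - 7 = 1068
phi = 1068^0.6 / (10 + 1068^0.6) * 2.6
= 2.256

2.256


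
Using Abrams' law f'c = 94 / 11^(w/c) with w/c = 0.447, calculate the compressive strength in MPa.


f'c = 94 / 11^0.447
= 94 / 2.921
= 32.18 MPa

32.18


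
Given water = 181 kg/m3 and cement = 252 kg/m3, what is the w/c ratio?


w/c = water / cement
w/c = 181 / 252 = 0.718

0.718


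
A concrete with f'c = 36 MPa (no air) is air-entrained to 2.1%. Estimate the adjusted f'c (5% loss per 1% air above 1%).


Strength loss = (2.1 - 1) * 5 = 5.5%
f'c = 36 * (1 - 5.5/100)
= 34.02 MPa

34.02


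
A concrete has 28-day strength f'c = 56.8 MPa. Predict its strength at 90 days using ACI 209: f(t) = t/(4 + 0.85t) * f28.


f(90) = 90 / (4 + 0.85 * 90) * 56.8
= 90 / 80.5 * 56.8
= 63.5 MPa

63.5


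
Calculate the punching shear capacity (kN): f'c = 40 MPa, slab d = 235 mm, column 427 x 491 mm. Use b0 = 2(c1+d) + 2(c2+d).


b0 = 2*(427 + 235) + 2*(491 + 235) = 2776 mm
Vc = 0.33 * sqrt(40) * 2776 * 235 / 1000
= 1361.54 kN

1361.54


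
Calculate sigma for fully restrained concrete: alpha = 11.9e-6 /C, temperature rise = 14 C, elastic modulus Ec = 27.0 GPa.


sigma = alpha * dT * Ec
= 11.9e-6 * 14 * 27.0 * 1000
= 4.498 MPa

4.498


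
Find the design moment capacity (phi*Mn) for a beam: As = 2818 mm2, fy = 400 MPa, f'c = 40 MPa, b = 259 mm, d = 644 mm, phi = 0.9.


a = As * fy / (0.85 * f'c * b)
= 2818 * 400 / (0.85 * 40 * 259)
= 128.0036 mm
Mn = As * fy * (d - a/2) / 10^6
= 653.774 kN-m
phi*Mn = 0.9 * 653.774 = 588.4 kN-m

588.4


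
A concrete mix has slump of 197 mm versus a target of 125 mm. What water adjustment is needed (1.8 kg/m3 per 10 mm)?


Difference = 125 - 197 = -72 mm
Water adjustment = -72 * 1.8 / 10 = -13.0 kg/m3

-13.0


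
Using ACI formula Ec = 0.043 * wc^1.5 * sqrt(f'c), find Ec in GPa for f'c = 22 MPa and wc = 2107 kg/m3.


Ec = 0.043 * 2107^1.5 * sqrt(22) / 1000
= 19.51 GPa

19.51


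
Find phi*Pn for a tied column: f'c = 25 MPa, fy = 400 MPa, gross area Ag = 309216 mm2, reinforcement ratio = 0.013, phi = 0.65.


Ast = rho * Ag = 0.013 * 309216 = 4019.808 mm2
phi*Pn = 0.65 * 0.80 * (0.85 * 25 * (309216 - 4019.808) + 400 * 4019.808) / 1000
= 4208.54 kN

4208.54


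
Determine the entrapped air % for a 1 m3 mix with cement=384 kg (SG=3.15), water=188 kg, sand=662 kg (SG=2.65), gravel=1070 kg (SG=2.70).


Vol cement = 384 / (3.15 * 1000) = 0.121905 m3
Vol water = 188 / 1000 = 0.188 m3
Vol sand = 662 / (2.65 * 1000) = 0.249811 m3
Vol gravel = 1070 / (2.70 * 1000) = 0.396296 m3
Total solid + water volume = 0.956012 m3
Air = (1 - 0.956012) * 100 = 4.4%

4.4


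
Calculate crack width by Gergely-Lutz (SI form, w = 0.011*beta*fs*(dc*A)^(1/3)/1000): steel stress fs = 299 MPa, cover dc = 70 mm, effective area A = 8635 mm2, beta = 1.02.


w = 0.011 * beta * fs * (dc * A)^(1/3) / 1000
= 0.011 * 1.02 * 299 * (70 * 8635)^(1/3) / 1000
= 0.284 mm

0.284


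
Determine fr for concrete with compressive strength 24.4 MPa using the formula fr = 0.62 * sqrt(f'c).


fr = 0.62 * sqrt(24.4)
= 3.063 MPa

3.063


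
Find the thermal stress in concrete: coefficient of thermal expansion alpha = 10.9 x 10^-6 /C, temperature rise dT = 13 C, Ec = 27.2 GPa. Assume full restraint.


sigma = alpha * dT * Ec
= 10.9e-6 * 13 * 27.2 * 1000
= 3.854 MPa

3.854


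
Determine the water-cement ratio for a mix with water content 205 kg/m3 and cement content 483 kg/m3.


w/c = water / cement
w/c = 205 / 483 = 0.424

0.424


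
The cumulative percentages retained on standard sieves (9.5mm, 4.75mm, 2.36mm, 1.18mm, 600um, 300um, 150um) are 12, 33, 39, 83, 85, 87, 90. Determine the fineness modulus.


FM = sum(cumulative % retained) / 100
= 429 / 100
= 4.29

4.29


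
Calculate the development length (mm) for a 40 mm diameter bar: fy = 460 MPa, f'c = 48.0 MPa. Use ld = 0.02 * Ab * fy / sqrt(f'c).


Ab = pi * 40^2 / 4 = 1256.637 mm2
ld = 0.02 * 1256.637 * 460 / sqrt(48.0)
= 1668.7 mm

1668.7


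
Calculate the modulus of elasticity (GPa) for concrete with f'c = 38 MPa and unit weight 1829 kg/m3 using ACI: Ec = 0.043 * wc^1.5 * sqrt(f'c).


Ec = 0.043 * 1829^1.5 * sqrt(38) / 1000
= 20.73 GPa

20.73


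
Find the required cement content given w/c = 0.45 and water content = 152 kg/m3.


Cement = water / (w/c)
= 152 / 0.45
= 337.8 kg/m3

337.8


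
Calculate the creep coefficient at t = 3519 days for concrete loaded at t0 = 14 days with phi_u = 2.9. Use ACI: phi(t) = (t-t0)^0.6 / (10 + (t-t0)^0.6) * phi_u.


dt = 3519 - 14 = 3505
phi = 3505^0.6 / (10 + 3505^0.6) * 2.9
= 2.698

2.698


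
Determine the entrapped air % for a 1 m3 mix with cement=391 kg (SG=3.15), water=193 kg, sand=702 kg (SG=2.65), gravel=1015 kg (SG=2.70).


Vol cement = 391 / (3.15 * 1000) = 0.124127 m3
Vol water = 193 / 1000 = 0.193 m3
Vol sand = 702 / (2.65 * 1000) = 0.264906 m3
Vol gravel = 1015 / (2.70 * 1000) = 0.375926 m3
Total solid + water volume = 0.957959 m3
Air = (1 - 0.957959) * 100 = 4.2%

4.2


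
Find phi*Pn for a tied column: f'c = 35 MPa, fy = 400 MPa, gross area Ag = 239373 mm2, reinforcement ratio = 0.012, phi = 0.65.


Ast = rho * Ag = 0.012 * 239373 = 2872.476 mm2
phi*Pn = 0.65 * 0.80 * (0.85 * 35 * (239373 - 2872.476) + 400 * 2872.476) / 1000
= 4256.14 kN

4256.14


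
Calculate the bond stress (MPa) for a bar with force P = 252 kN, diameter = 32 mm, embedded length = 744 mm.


u = P / (pi * db * ld)
= 252 * 1000 / (pi * 32 * 744)
= 3.369 MPa

3.369


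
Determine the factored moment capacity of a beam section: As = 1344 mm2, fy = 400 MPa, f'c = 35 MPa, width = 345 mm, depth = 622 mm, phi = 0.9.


a = As * fy / (0.85 * f'c * b)
= 1344 * 400 / (0.85 * 35 * 345)
= 52.3785 mm
Mn = As * fy * (d - a/2) / 10^6
= 320.3079 kN-m
phi*Mn = 0.9 * 320.3079 = 288.28 kN-m

288.28


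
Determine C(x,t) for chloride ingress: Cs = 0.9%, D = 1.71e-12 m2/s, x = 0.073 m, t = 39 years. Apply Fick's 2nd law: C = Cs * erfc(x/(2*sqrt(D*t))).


t_seconds = 39 * 365.25 * 24 * 3600 = 1230746400.0 s
arg = 0.073 / (2 * sqrt(1.71e-12 * 1230746400.0))
= 0.7956
erfc(0.7956) = 0.2605
C = 0.9 * 0.2605 = 0.2345%

0.2345


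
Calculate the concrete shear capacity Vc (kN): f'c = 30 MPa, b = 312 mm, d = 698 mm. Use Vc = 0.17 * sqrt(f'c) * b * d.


Vc = 0.17 * sqrt(30) * 312 * 698 / 1000
= 202.78 kN

202.78


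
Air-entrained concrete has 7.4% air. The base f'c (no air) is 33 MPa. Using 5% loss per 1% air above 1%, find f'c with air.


Strength loss = (7.4 - 1) * 5 = 32.0%
f'c = 33 * (1 - 32.0/100)
= 22.44 MPa

22.44


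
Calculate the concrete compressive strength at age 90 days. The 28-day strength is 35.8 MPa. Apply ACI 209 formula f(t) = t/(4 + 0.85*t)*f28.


f(90) = 90 / (4 + 0.85 * 90) * 35.8
= 90 / 80.5 * 35.8
= 40.02 MPa

40.02


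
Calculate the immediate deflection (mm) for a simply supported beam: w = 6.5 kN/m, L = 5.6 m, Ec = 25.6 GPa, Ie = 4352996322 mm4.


Convert: L = 5.6 m = 5600 mm, Ec = 25.6 GPa = 25600 MPa
delta = 5 * 6.5 * 5600^4 / (384 * 25600 * 4352996322)
= 0.75 mm

0.75


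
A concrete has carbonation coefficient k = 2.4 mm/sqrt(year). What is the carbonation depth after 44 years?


depth = k * sqrt(t)
= 2.4 * sqrt(44)
= 15.92 mm

15.92


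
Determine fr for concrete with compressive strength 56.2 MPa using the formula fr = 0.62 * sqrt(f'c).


fr = 0.62 * sqrt(56.2)
= 4.648 MPa

4.648


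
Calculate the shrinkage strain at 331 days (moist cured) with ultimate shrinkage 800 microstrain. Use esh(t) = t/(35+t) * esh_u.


esh(331) = 331 / (35 + 331) * 800
= 331 / 366 * 800
= 723.5 microstrain

723.5


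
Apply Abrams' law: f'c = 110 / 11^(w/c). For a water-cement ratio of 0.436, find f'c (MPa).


f'c = 110 / 11^0.436
= 110 / 2.845
= 38.67 MPa

38.67


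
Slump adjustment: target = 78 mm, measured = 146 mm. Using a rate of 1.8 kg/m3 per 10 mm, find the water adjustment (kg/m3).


Difference = 78 - 146 = -68 mm
Water adjustment = -68 * 1.8 / 10 = -12.2 kg/m3

-12.2


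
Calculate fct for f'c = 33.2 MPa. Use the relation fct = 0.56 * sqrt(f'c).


fct = 0.56 * sqrt(33.2)
= 0.56 * 5.762
= 3.227 MPa

3.227


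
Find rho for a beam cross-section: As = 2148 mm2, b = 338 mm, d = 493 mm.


rho = As / (b * d)
= 2148 / (338 * 493)
= 0.0129

0.0129


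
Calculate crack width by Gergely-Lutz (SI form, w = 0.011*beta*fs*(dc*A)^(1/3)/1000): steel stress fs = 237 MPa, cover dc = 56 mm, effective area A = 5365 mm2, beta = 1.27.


w = 0.011 * beta * fs * (dc * A)^(1/3) / 1000
= 0.011 * 1.27 * 237 * (56 * 5365)^(1/3) / 1000
= 0.222 mm

0.222


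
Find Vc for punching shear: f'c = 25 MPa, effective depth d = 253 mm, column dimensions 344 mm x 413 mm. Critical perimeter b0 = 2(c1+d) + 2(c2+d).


b0 = 2*(344 + 253) + 2*(413 + 253) = 2526 mm
Vc = 0.33 * sqrt(25) * 2526 * 253 / 1000
= 1054.48 kN

1054.48


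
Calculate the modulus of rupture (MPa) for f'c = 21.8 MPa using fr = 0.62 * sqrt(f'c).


fr = 0.62 * sqrt(21.8)
= 2.895 MPa

2.895


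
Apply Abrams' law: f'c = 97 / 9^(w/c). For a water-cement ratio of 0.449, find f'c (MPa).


f'c = 97 / 9^0.449
= 97 / 2.682
= 36.17 MPa

36.17


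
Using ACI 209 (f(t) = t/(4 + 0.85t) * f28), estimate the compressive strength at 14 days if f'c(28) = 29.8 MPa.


f(14) = 14 / (4 + 0.85 * 14) * 29.8
= 14 / 15.9 * 29.8
= 26.24 MPa

26.24


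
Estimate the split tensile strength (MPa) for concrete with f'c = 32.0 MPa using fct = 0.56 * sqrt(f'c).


fct = 0.56 * sqrt(32.0)
= 0.56 * 5.657
= 3.168 MPa

3.168


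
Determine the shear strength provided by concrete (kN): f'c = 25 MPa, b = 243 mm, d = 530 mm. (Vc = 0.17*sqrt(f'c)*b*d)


Vc = 0.17 * sqrt(25) * 243 * 530 / 1000
= 109.47 kN

109.47


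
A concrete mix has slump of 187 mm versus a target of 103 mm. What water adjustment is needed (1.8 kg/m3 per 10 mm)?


Difference = 103 - 187 = -84 mm
Water adjustment = -84 * 1.8 / 10 = -15.1 kg/m3

-15.1


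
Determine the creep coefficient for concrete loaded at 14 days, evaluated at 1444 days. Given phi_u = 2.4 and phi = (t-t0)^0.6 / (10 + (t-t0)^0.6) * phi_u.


dt = 1444 - 14 = 1430
phi = 1430^0.6 / (10 + 1430^0.6) * 2.4
= 2.128

2.128


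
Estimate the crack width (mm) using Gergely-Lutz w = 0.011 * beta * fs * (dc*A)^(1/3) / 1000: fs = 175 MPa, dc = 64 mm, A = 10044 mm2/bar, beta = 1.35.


w = 0.011 * beta * fs * (dc * A)^(1/3) / 1000
= 0.011 * 1.35 * 175 * (64 * 10044)^(1/3) / 1000
= 0.224 mm

0.224


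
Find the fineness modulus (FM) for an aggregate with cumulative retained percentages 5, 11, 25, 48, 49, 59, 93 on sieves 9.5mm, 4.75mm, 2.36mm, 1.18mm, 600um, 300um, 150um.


FM = sum(cumulative % retained) / 100
= 290 / 100
= 2.9

2.9


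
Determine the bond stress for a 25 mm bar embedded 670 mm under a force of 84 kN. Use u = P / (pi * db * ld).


u = P / (pi * db * ld)
= 84 * 1000 / (pi * 25 * 670)
= 1.596 MPa

1.596


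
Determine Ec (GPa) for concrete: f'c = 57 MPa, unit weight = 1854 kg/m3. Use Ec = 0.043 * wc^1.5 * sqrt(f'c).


Ec = 0.043 * 1854^1.5 * sqrt(57) / 1000
= 25.92 GPa

25.92


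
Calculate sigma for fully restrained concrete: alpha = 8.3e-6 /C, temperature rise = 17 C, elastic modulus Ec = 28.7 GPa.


sigma = alpha * dT * Ec
= 8.3e-6 * 17 * 28.7 * 1000
= 4.05 MPa

4.05


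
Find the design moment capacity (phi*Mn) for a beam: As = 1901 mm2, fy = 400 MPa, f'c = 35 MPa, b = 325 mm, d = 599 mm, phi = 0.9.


a = As * fy / (0.85 * f'c * b)
= 1901 * 400 / (0.85 * 35 * 325)
= 78.6451 mm
Mn = As * fy * (d - a/2) / 10^6
= 425.5787 kN-m
phi*Mn = 0.9 * 425.5787 = 383.02 kN-m

383.02


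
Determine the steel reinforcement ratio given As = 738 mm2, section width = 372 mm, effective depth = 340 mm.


rho = As / (b * d)
= 738 / (372 * 340)
= 0.0058

0.0058


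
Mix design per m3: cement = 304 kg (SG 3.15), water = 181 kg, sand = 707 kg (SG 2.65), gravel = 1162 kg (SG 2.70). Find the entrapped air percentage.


Vol cement = 304 / (3.15 * 1000) = 0.096508 m3
Vol water = 181 / 1000 = 0.181 m3
Vol sand = 707 / (2.65 * 1000) = 0.266792 m3
Vol gravel = 1162 / (2.70 * 1000) = 0.43037 m3
Total solid + water volume = 0.974671 m3
Air = (1 - 0.974671) * 100 = 2.53%

2.53


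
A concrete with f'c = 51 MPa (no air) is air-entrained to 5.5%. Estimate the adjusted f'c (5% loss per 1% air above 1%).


Strength loss = (5.5 - 1) * 5 = 22.5%
f'c = 51 * (1 - 22.5/100)
= 39.52 MPa

39.52


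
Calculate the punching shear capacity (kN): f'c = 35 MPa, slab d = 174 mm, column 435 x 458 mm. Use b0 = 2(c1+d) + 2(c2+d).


b0 = 2*(435 + 174) + 2*(458 + 174) = 2482 mm
Vc = 0.33 * sqrt(35) * 2482 * 174 / 1000
= 843.14 kN

843.14


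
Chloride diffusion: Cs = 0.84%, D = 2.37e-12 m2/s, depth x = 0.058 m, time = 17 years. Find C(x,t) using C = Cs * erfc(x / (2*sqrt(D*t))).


t_seconds = 17 * 365.25 * 24 * 3600 = 536479200.0 s
arg = 0.058 / (2 * sqrt(2.37e-12 * 536479200.0))
= 0.8133
erfc(0.8133) = 0.2501
C = 0.84 * 0.2501 = 0.2101%

0.2101
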